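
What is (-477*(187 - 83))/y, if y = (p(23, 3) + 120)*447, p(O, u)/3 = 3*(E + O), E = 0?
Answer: -5512/16241 ≈ -0.33939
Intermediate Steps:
p(O, u) = 9*O (p(O, u) = 3*(3*(0 + O)) = 3*(3*O) = 9*O)
y = 146169 (y = (9*23 + 120)*447 = (207 + 120)*447 = 327*447 = 146169)
(-477*(187 - 83))/y = -477*(187 - 83)/146169 = -477*104*(1/146169) = -49608*1/146169 = -5512/16241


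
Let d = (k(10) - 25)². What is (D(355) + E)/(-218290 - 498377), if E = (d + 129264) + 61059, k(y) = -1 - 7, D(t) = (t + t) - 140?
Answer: -9142/34127 ≈ -0.26788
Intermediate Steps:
D(t) = -140 + 2*t (D(t) = 2*t - 140 = -140 + 2*t)
k(y) = -8
d = 1089 (d = (-8 - 25)² = (-33)² = 1089)
E = 191412 (E = (1089 + 129264) + 61059 = 130353 + 61059 = 191412)
(D(355) + E)/(-218290 - 498377) = ((-140 + 2*355) + 191412)/(-218290 - 498377) = ((-140 + 710) + 191412)/(-716667) = (570 + 191412)*(-1/716667) = 191982*(-1/716667) = -9142/34127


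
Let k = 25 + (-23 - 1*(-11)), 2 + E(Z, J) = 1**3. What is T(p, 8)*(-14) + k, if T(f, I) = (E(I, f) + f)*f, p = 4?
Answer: -155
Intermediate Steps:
E(Z, J) = -1 (E(Z, J) = -2 + 1**3 = -2 + 1 = -1)
T(f, I) = f*(-1 + f) (T(f, I) = (-1 + f)*f = f*(-1 + f))
k = 13 (k = 25 + (-23 + 11) = 25 - 12 = 13)
T(p, 8)*(-14) + k = (4*(-1 + 4))*(-14) + 13 = (4*3)*(-14) + 13 = 12*(-14) + 13 = -168 + 13 = -155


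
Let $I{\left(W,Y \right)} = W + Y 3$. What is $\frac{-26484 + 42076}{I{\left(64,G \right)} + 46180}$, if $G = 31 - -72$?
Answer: $\frac{15592}{46553} \approx 0.33493$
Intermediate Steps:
$G = 103$ ($G = 31 + 72 = 103$)
$I{\left(W,Y \right)} = W + 3 Y$
$\frac{-26484 + 42076}{I{\left(64,G \right)} + 46180} = \frac{-26484 + 42076}{\left(64 + 3 \cdot 103\right) + 46180} = \frac{15592}{\left(64 + 309\right) + 46180} = \frac{15592}{373 + 46180} = \frac{15592}{46553}$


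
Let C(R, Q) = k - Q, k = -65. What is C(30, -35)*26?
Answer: -780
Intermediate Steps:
C(R, Q) = -65 - Q
C(30, -35)*26 = (-65 - 1*(-35))*26 = (-65 + 35)*26 = -30*26 = -780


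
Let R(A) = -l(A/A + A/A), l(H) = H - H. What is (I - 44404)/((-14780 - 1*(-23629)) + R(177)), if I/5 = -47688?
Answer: -282844/8849 ≈ -31.963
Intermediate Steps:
I = -238440 (I = 5*(-47688) = -238440)
l(H) = 0
R(A) = 0 (R(A) = -1*0 = 0)
(I - 44404)/((-14780 - 1*(-23629)) + R(177)) = (-238440 - 44404)/((-14780 - 1*(-23629)) + 0) = -282844/((-14780 + 23629) + 0) = -282844/(8849 + 0) = -282844/8849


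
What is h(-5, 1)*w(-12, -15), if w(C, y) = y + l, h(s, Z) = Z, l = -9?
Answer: -24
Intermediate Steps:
w(C, y) = -9 + y (w(C, y) = y - 9 = -9 + y)
h(-5, 1)*w(-12, -15) = 1*(-9 - 15) = 1*(-24) = -24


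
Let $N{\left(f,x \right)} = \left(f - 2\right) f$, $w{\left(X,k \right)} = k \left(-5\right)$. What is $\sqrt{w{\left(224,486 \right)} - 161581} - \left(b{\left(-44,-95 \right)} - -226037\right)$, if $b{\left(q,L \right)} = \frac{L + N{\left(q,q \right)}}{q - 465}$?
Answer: $- \frac{115050904}{509} + i \sqrt{164011} \approx -2.2603 \cdot 10^{5} + 404.98 i$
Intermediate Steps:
$w{\left(X,k \right)} = - 5 k$
$N{\left(f,x \right)} = f \left(-2 + f\right)$ ($N{\left(f,x \right)} = \left(-2 + f\right) f = f \left(-2 + f\right)$)
$b{\left(q,L \right)} = \frac{L + q \left(-2 + q\right)}{-465 + q}$ ($b{\left(q,L \right)} = \frac{L + q \left(-2 + q\right)}{q - 465} = \frac{L + q \left(-2 + q\right)}{-465 + q}$)
$\sqrt{w{\left(224,486 \right)} - 161581} - \left(b{\left(-44,-95 \right)} - -226037\right) = \sqrt{\left(-5\right) 486 - 161581} - \left(\frac{-95 - 44 \left(-2 - 44\right)}{-465 - 44} - -226037\right) = \sqrt{-2430 - 161581} - \left(\frac{-95 - -2024}{-509} + 226037\right) = \sqrt{-164011} - \left(- \frac{-95 + 2024}{509} + 226037\right) = i \sqrt{164011} - \left(\left(- \frac{1}{509}\right) 1929 + 226037\right) = i \sqrt{164011} - \left(- \frac{1929}{509} + 226037\right) = i \sqrt{164011} - \frac{115050904}{509} = - \frac{115050904}{509} + i \sqrt{164011}$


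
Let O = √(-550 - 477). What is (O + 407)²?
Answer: (407 + I*√1027)² ≈ 1.6462e+5 + 26086.0*I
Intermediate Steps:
O = I*√1027 (O = √(-1027) = I*√1027 ≈ 32.047*I)
(O + 407)² = (I*√1027 + 407)² = (407 + I*√1027)²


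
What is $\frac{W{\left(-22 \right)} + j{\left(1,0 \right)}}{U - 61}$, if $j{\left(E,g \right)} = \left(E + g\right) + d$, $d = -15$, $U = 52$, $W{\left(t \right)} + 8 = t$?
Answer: $\frac{44}{9} \approx 4.8889$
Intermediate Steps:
$W{\left(t \right)} = -8 + t$
$j{\left(E,g \right)} = -15 + E + g$ ($j{\left(E,g \right)} = \left(E + g\right) - 15 = -15 + E + g$)
$\frac{W{\left(-22 \right)} + j{\left(1,0 \right)}}{U - 61} = \frac{\left(-8 - 22\right) + \left(-15 + 1 + 0\right)}{52 - 61} = \frac{-30 - 14}{-9} = \left(-44\right) \left(- \frac{1}{9}\right) = \frac{44}{9}$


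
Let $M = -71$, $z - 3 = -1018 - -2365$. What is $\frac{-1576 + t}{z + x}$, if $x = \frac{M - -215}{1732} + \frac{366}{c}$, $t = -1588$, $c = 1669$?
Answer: $- \frac{571637507}{243958128} \approx -2.3432$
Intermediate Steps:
$z = 1350$ ($z = 3 - -1347 = 3 + \left(-1018 + 2365\right) = 3 + 1347 = 1350$)
$x = \frac{218562}{722677}$ ($x = \frac{-71 - -215}{1732} + \frac{366}{1669} = \left(-71 + 215\right) \frac{1}{1732} + 366 \cdot \frac{1}{1669} = 144 \cdot \frac{1}{1732} + \frac{366}{1669} = \frac{36}{433} + \frac{366}{1669} = \frac{218562}{722677} \approx 0.30243$)
$\frac{-1576 + t}{z + x} = \frac{-1576 - 1588}{1350 + \frac{218562}{722677}} = - \frac{3164}{\frac{975832512}{722677}} = \left(-3164\right) \frac{722677}{975832512} = - \frac{571637507}{243958128}$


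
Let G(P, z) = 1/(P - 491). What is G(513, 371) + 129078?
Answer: 2839717/22 ≈ 1.2908e+5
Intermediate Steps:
G(P, z) = 1/(-491 + P)
G(513, 371) + 129078 = 1/(-491 + 513) + 129078 = 1/22 + 129078 = 2839717/22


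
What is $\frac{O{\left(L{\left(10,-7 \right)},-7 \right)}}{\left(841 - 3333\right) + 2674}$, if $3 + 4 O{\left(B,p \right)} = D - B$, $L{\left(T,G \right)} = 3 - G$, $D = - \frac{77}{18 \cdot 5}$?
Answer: $- \frac{1247}{65520} \approx -0.019032$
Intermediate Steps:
$D = - \frac{77}{90} \approx -0.85556$
$O{\left(B,p \right)} = - \frac{347}{360} - \frac{B}{4}$ ($O{\left(B,p \right)} = - \frac{3}{4} + \frac{- \frac{77}{90} - B}{4} = - \frac{3}{4} - \left(\frac{77}{360} + \frac{B}{4}\right) = - \frac{347}{360} - \frac{B}{4}$)
$\frac{O{\left(L{\left(10,-7 \right)},-7 \right)}}{\left(841 - 3333\right) + 2674} = \frac{- \frac{347}{360} - \frac{3 - -7}{4}}{\left(841 - 3333\right) + 2674} = \frac{- \frac{347}{360} - \frac{3 + 7}{4}}{-2492 + 2674} = \frac{- \frac{347}{360} - \frac{5}{2}}{182} = \left(- \frac{347}{360} - \frac{5}{2}\right) \frac{1}{182} = \left(- \frac{1247}{360}\right) \frac{1}{182} = - \frac{1247}{65520}$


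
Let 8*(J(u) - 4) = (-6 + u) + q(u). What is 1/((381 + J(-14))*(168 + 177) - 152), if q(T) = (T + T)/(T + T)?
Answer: 8/1054829 ≈ 7.5842e-6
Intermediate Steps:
q(T) = 1 (q(T) = (2*T)/((2*T)) = (2*T)*(1/(2*T)) = 1)
J(u) = 27/8 + u/8 (J(u) = 4 + ((-6 + u) + 1)/8 = 4 + (-5 + u)/8 = 4 + (-5/8 + u/8) = 27/8 + u/8)
1/((381 + J(-14))*(168 + 177) - 152) = 1/((381 + (27/8 + (1/8)*(-14)))*(168 + 177) - 152) = 1/((381 + (27/8 - 7/4))*345 - 152) = 1/((381 + 13/8)*345 - 152) = 1/((3061/8)*345 - 152) = 1/(1056045/8 - 152) = 1/(1054829/8) = 8/1054829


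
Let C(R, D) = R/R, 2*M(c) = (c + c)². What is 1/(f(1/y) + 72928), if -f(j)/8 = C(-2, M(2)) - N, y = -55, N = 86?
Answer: 1/73608 ≈ 1.3585e-5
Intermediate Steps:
M(c) = 2*c² (M(c) = (c + c)²/2 = (2*c)²/2 = (4*c²)/2 = 2*c²)
C(R, D) = 1
f(j) = 680 (f(j) = -8*(1 - 1*86) = -8*(1 - 86) = -8*(-85) = 680)
1/(f(1/y) + 72928) = 1/(680 + 72928) = 1/73608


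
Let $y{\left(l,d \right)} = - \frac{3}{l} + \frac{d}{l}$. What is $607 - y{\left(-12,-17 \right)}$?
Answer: $\frac{1816}{3} \approx 605.33$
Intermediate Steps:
$607 - y{\left(-12,-17 \right)} = 607 - \frac{-3 - 17}{-12} = 607 - \left(- \frac{1}{12}\right) \left(-20\right) = 607 - \frac{5}{3} = \frac{1816}{3}$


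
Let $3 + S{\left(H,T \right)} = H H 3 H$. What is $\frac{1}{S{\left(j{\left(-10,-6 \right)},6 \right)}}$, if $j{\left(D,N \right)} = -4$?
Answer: $- \frac{1}{195} \approx -0.0051282$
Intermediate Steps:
$S{\left(H,T \right)} = -3 + 3 H^{3}$ ($S{\left(H,T \right)} = -3 + H H 3 H = -3 + H 3 H H = -3 + 3 H^{2} H = -3 + 3 H^{3}$)
$\frac{1}{S{\left(j{\left(-10,-6 \right)},6 \right)}} = \frac{1}{-3 + 3 \left(-4\right)^{3}} = \frac{1}{-3 + 3 \left(-64\right)} = \frac{1}{-3 - 192} = \frac{1}{-195} = - \frac{1}{195}$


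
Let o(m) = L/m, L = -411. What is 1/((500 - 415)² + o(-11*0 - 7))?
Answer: 7/50986 ≈ 0.00013729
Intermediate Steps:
o(m) = -411/m
1/((500 - 415)² + o(-11*0 - 7)) = 1/((500 - 415)² - 411/(-11*0 - 7)) = 1/(85² - 411/(0 - 7)) = 1/(7225 - 411/(-7)) = 1/(7225 - 411*(-⅐)) = 1/(7225 + 411/7) = 1/(50986/7) = 7/50986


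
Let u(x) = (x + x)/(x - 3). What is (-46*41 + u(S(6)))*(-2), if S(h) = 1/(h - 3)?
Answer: 7545/2 ≈ 3772.5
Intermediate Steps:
S(h) = 1/(-3 + h)
u(x) = 2*x/(-3 + x) (u(x) = (2*x)/(-3 + x) = 2*x/(-3 + x))
(-46*41 + u(S(6)))*(-2) = (-46*41 + 2/((-3 + 6)*(-3 + 1/(-3 + 6))))*(-2) = (-1886 + 2/(3*(-3 + 1/3)))*(-2) = (-1886 + 2*(⅓)/(-3 + ⅓))*(-2) = (-1886 + 2*(⅓)/(-8/3))*(-2) = (-1886 + 2*(⅓)*(-3/8))*(-2) = (-1886 - ¼)*(-2) = -7545/4*(-2) = 7545/2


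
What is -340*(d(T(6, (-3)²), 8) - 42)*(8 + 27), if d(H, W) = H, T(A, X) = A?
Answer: 428400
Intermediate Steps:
-340*(d(T(6, (-3)²), 8) - 42)*(8 + 27) = -340*(6 - 42)*(8 + 27) = -(-12240)*35 = -340*(-1260) = 428400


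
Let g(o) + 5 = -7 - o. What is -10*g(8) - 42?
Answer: 158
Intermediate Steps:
g(o) = -12 - o (g(o) = -5 + (-7 - o) = -12 - o)
-10*g(8) - 42 = -10*(-12 - 1*8) - 42 = -10*(-12 - 8) - 42 = -10*(-20) - 42 = 200 - 42 = 158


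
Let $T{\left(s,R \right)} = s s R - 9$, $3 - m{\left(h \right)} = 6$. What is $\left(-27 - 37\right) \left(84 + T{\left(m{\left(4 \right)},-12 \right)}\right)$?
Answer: $2112$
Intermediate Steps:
$m{\left(h \right)} = -3$ ($m{\left(h \right)} = 3 - 6 = -3$)
$T{\left(s,R \right)} = -9 + R s^{2}$ ($T{\left(s,R \right)} = s^{2} R - 9 = R s^{2} - 9 = -9 + R s^{2}$)
$\left(-27 - 37\right) \left(84 + T{\left(m{\left(4 \right)},-12 \right)}\right) = \left(-27 - 37\right) \left(84 - \left(9 + 12 \left(-3\right)^{2}\right)\right) = \left(-27 - 37\right) \left(84 - 117\right) = - 64 \left(84 - 117\right) = \left(-64\right) \left(-33\right) = 2112$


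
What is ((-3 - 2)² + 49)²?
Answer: 5476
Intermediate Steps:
((-3 - 2)² + 49)² = ((-5)² + 49)² = (25 + 49)² = 74² = 5476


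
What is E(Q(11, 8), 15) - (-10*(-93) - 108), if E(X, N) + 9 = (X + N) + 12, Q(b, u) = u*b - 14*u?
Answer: -828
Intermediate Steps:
Q(b, u) = -14*u + b*u (Q(b, u) = b*u - 14*u = -14*u + b*u)
E(X, N) = 3 + N + X (E(X, N) = -9 + ((X + N) + 12) = -9 + ((N + X) + 12) = -9 + (12 + N + X) = 3 + N + X)
E(Q(11, 8), 15) - (-10*(-93) - 108) = (3 + 15 + 8*(-14 + 11)) - (-10*(-93) - 108) = (3 + 15 + 8*(-3)) - (930 - 108) = (3 + 15 - 24) - 1*822 = -6 - 822 = -828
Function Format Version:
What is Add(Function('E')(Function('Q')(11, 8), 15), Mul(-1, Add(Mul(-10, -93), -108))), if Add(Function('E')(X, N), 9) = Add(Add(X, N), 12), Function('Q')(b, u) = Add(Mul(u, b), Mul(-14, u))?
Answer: -828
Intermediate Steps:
Function('Q')(b, u) = Add(Mul(-14, u), Mul(b, u)) (Function('Q')(b, u) = Add(Mul(b, u), Mul(-14, u)) = Add(Mul(-14, u), Mul(b, u)))
Function('E')(X, N) = Add(3, N, X) (Function('E')(X, N) = Add(-9, Add(Add(X, N), 12)) = Add(-9, Add(Add(N, X), 12)) = Add(-9, Add(12, N, X)) = Add(3, N, X))
Add(Function('E')(Function('Q')(11, 8), 15), Mul(-1, Add(Mul(-10, -93), -108))) = Add(Add(3, 15, Mul(8, Add(-14, 11))), Mul(-1, Add(Mul(-10, -93), -108))) = Add(Add(3, 15, Mul(8, -3)), Mul(-1, Add(930, -108))) = Add(Add(3, 15, -24), Mul(-1, 822)) = Add(-6, -822) = -828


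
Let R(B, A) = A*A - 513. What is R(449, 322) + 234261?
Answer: 337432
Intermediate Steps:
R(B, A) = -513 + A**2 (R(B, A) = A**2 - 513 = -513 + A**2)
R(449, 322) + 234261 = (-513 + 322**2) + 234261 = (-513 + 103684) + 234261 = 103171 + 234261 = 337432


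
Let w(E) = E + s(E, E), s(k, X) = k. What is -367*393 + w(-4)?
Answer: -144239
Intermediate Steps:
w(E) = 2*E (w(E) = E + E = 2*E)
-367*393 + w(-4) = -367*393 + 2*(-4) = -144231 - 8 = -144239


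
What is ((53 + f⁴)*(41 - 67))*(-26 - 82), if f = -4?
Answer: 867672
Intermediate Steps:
((53 + f⁴)*(41 - 67))*(-26 - 82) = ((53 + (-4)⁴)*(41 - 67))*(-26 - 82) = ((53 + 256)*(-26))*(-108) = (309*(-26))*(-108) = -8034*(-108) = 867672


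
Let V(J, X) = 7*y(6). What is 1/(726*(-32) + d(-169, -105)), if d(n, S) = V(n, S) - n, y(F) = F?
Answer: -1/23021 ≈ -4.3439e-5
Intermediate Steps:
V(J, X) = 42 (V(J, X) = 7*6 = 42)
d(n, S) = 42 - n
1/(726*(-32) + d(-169, -105)) = 1/(726*(-32) + (42 - 1*(-169))) = 1/(-23232 + (42 + 169)) = 1/(-23232 + 211) = 1/(-23021) = -1/23021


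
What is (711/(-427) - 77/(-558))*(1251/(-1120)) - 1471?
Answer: -43565868079/29650880 ≈ -1469.3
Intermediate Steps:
(711/(-427) - 77/(-558))*(1251/(-1120)) - 1471 = (711*(-1/427) - 77*(-1/558))*(1251*(-1/1120)) - 1471 = (-711/427 + 77/558)*(-1251/1120) - 1471 = -363859/238266*(-1251/1120) - 1471 = 50576401/29650880 - 1471 = -43565868079/29650880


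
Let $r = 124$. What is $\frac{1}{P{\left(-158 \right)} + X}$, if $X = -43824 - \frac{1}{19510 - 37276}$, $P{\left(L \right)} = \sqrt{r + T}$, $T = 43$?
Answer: $- \frac{13832202233178}{606182377177879237} - \frac{315630756 \sqrt{167}}{606182377177879237} \approx -2.2825 \cdot 10^{-5}$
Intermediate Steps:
$P{\left(L \right)} = \sqrt{167}$ ($P{\left(L \right)} = \sqrt{124 + 43} = \sqrt{167}$)
$X = - \frac{778577183}{17766}$ ($X = -43824 - \frac{1}{-17766} = -43824 - - \frac{1}{17766} = -43824 + \frac{1}{17766} = - \frac{778577183}{17766} \approx -43824.0$)
$\frac{1}{P{\left(-158 \right)} + X} = \frac{1}{\sqrt{167} - \frac{778577183}{17766}} = \frac{1}{- \frac{778577183}{17766} + \sqrt{167}}$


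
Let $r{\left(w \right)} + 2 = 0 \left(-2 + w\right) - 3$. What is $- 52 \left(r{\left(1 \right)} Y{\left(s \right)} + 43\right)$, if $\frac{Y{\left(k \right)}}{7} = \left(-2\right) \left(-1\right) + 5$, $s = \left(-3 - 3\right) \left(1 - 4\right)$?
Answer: $10504$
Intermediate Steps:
$s = 18$ ($s = \left(-6\right) \left(-3\right) = 18$)
$r{\left(w \right)} = -5$ ($r{\left(w \right)} = -2 - \left(3 + 0 \left(-2 + w\right)\right) = -2 + \left(0 - 3\right) = -2 - 3 = -5$)
$Y{\left(k \right)} = 49$ ($Y{\left(k \right)} = 7 \left(\left(-2\right) \left(-1\right) + 5\right) = 7 \left(2 + 5\right) = 7 \cdot 7 = 49$)
$- 52 \left(r{\left(1 \right)} Y{\left(s \right)} + 43\right) = - 52 \left(\left(-5\right) 49 + 43\right) = - 52 \left(-245 + 43\right) = \left(-52\right) \left(-202\right) = 10504$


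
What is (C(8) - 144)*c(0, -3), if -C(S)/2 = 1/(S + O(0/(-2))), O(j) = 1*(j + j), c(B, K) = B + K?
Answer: 1731/4 ≈ 432.75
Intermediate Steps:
O(j) = 2*j (O(j) = 1*(2*j) = 2*j)
C(S) = -2/S (C(S) = -2/(S + 2*(0/(-2))) = -2/(S + 2*(0*(-½))) = -2/(S + 2*0) = -2/(S + 0) = -2/S)
(C(8) - 144)*c(0, -3) = (-2/8 - 144)*(0 - 3) = (-2*⅛ - 144)*(-3) = (-¼ - 144)*(-3) = -577/4*(-3) = 1731/4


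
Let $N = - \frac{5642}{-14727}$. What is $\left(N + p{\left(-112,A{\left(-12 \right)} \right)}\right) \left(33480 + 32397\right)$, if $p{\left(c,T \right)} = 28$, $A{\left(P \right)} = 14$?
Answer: $\frac{9178818082}{4909} \approx 1.8698 \cdot 10^{6}$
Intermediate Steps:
$N = \frac{5642}{14727}$ ($N = \left(-5642\right) \left(- \frac{1}{14727}\right) = \frac{5642}{14727} \approx 0.38311$)
$\left(N + p{\left(-112,A{\left(-12 \right)} \right)}\right) \left(33480 + 32397\right) = \left(\frac{5642}{14727} + 28\right) \left(33480 + 32397\right) = \frac{417998}{14727} \cdot 65877 = \frac{9178818082}{4909}$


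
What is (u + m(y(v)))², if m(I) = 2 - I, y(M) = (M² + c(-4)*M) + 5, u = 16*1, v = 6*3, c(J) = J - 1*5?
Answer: 22201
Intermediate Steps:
c(J) = -5 + J (c(J) = J - 5 = -5 + J)
v = 18
u = 16
y(M) = 5 + M² - 9*M (y(M) = (M² + (-5 - 4)*M) + 5 = (M² - 9*M) + 5 = 5 + M² - 9*M)
(u + m(y(v)))² = (16 + (2 - (5 + 18² - 9*18)))² = (16 + (2 - (5 + 324 - 162)))² = (16 + (2 - 1*167))² = (16 + (2 - 167))² = (16 - 165)² = (-149)² = 22201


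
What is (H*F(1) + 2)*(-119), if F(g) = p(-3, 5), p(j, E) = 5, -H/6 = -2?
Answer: -7378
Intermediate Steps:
H = 12 (H = -6*(-2) = 12)
F(g) = 5
(H*F(1) + 2)*(-119) = (12*5 + 2)*(-119) = (60 + 2)*(-119) = 62*(-119) = -7378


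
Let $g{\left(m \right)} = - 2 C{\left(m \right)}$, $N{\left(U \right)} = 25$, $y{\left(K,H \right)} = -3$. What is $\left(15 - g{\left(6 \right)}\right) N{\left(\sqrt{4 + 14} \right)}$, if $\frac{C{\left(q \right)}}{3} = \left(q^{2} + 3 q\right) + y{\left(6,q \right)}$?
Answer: $8025$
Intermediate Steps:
$C{\left(q \right)} = -9 + 3 q^{2} + 9 q$ ($C{\left(q \right)} = 3 \left(\left(q^{2} + 3 q\right) - 3\right) = 3 \left(-3 + q^{2} + 3 q\right) = -9 + 3 q^{2} + 9 q$)
$g{\left(m \right)} = 18 - 18 m - 6 m^{2}$ ($g{\left(m \right)} = - 2 \left(-9 + 3 m^{2} + 9 m\right) = 18 - 18 m - 6 m^{2}$)
$\left(15 - g{\left(6 \right)}\right) N{\left(\sqrt{4 + 14} \right)} = \left(15 - \left(18 - 108 - 6 \cdot 6^{2}\right)\right) 25 = \left(15 - \left(18 - 108 - 216\right)\right) 25 = \left(15 - -306\right) 25 = \left(15 + 306\right) 25 = 321 \cdot 25 = 8025$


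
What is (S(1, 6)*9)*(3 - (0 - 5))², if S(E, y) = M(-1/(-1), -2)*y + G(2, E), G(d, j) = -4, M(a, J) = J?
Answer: -9216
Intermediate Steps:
S(E, y) = -4 - 2*y (S(E, y) = -2*y - 4 = -4 - 2*y)
(S(1, 6)*9)*(3 - (0 - 5))² = ((-4 - 2*6)*9)*(3 - (0 - 5))² = ((-4 - 12)*9)*(3 - 1*(-5))² = (-16*9)*(3 + 5)² = -144*8² = -144*64 = -9216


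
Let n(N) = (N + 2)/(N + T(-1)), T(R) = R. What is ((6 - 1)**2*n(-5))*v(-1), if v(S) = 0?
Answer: 0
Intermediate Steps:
n(N) = (2 + N)/(-1 + N) (n(N) = (N + 2)/(N - 1) = (2 + N)/(-1 + N))
((6 - 1)**2*n(-5))*v(-1) = ((6 - 1)**2*((2 - 5)/(-1 - 5)))*0 = (5**2*(-3/(-6)))*0 = (25*(-1/6*(-3)))*0 = (25*(1/2))*0 = (25/2)*0 = 0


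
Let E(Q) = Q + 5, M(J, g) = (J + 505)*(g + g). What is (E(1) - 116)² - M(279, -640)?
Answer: 1015620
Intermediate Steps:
M(J, g) = 2*g*(505 + J) (M(J, g) = (505 + J)*(2*g) = 2*g*(505 + J))
E(Q) = 5 + Q
(E(1) - 116)² - M(279, -640) = ((5 + 1) - 116)² - 2*(-640)*(505 + 279) = (6 - 116)² - 2*(-640)*784 = (-110)² - 1*(-1003520) = 12100 + 1003520 = 1015620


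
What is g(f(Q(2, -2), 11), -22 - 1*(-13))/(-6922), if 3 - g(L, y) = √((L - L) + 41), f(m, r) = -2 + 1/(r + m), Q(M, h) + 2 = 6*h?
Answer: -3/6922 + √41/6922 ≈ 0.00049164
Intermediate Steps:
Q(M, h) = -2 + 6*h
f(m, r) = -2 + 1/(m + r)
g(L, y) = 3 - √41 (g(L, y) = 3 - √((L - L) + 41) = 3 - √(0 + 41) = 3 - √41)
g(f(Q(2, -2), 11), -22 - 1*(-13))/(-6922) = (3 - √41)/(-6922) = (3 - √41)*(-1/6922) = -3/6922 + √41/6922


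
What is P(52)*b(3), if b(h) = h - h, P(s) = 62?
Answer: 0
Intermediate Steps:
b(h) = 0
P(52)*b(3) = 62*0 = 0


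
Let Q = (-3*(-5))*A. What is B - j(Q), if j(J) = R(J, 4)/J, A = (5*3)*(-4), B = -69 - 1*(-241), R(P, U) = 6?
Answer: 25801/150 ≈ 172.01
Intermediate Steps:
B = 172 (B = -69 + 241 = 172)
A = -60 (A = 15*(-4) = -60)
Q = -900 (Q = -3*(-5)*(-60) = 15*(-60) = -900)
j(J) = 6/J
B - j(Q) = 172 - 6/(-900) = 172 - 6*(-1)/900 = 172 - 1*(-1/150) = 172 + 1/150 = 25801/150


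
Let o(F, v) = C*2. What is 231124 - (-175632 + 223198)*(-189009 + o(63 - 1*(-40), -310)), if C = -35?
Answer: 8993962838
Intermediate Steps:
o(F, v) = -70 (o(F, v) = -35*2 = -70)
231124 - (-175632 + 223198)*(-189009 + o(63 - 1*(-40), -310)) = 231124 - (-175632 + 223198)*(-189009 - 70) = 231124 - 47566*(-189079) = 231124 - 1*(-8993731714) = 231124 + 8993731714 = 8993962838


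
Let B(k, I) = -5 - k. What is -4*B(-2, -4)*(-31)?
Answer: -372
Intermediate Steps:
-4*B(-2, -4)*(-31) = -4*(-5 - 1*(-2))*(-31) = -4*(-5 + 2)*(-31) = -4*(-3)*(-31) = 12*(-31) = -372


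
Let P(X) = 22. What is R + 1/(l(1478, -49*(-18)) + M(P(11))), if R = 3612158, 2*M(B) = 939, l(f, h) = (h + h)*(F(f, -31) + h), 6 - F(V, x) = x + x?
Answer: 12109900569164/3352539 ≈ 3.6122e+6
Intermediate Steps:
F(V, x) = 6 - 2*x (F(V, x) = 6 - (x + x) = 6 - 2*x)
l(f, h) = 2*h*(68 + h) (l(f, h) = (h + h)*((6 - 2*(-31)) + h) = (2*h)*((6 + 62) + h) = (2*h)*(68 + h) = 2*h*(68 + h))
M(B) = 939/2 (M(B) = (½)*939 = 939/2)
R + 1/(l(1478, -49*(-18)) + M(P(11))) = 3612158 + 1/(2*(-49*(-18))*(68 - 49*(-18)) + 939/2) = 3612158 + 1/(2*882*(68 + 882) + 939/2) = 3612158 + 1/(2*882*950 + 939/2) = 3612158 + 1/(1675800 + 939/2) = 3612158 + 1/(3352539/2) = 3612158 + 2/3352539 = 12109900569164/3352539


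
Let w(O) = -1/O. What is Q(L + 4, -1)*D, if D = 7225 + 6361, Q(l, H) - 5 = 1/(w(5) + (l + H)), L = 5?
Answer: 2717200/39 ≈ 69672.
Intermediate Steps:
Q(l, H) = 5 + 1/(-⅕ + H + l) (Q(l, H) = 5 + 1/(-1/5 + (l + H)) = 5 + 1/(-1*⅕ + (H + l)) = 5 + 1/(-⅕ + (H + l)) = 5 + 1/(-⅕ + H + l))
D = 13586
Q(L + 4, -1)*D = (25*(-1 + (5 + 4))/(-1 + 5*(-1) + 5*(5 + 4)))*13586 = (25*(-1 + 9)/(-1 - 5 + 5*9))*13586 = (25*8/(-1 - 5 + 45))*13586 = (25*8/39)*13586 = (25*(1/39)*8)*13586 = (200/39)*13586 = 2717200/39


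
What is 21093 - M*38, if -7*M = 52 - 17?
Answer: 21283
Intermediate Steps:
M = -5 (M = -(52 - 17)/7 = -1/7*35 = -5)
21093 - M*38 = 21093 - (-5)*38 = 21093 - 1*(-190) = 21093 + 190 = 21283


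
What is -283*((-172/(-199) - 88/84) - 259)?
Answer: 306524941/4179 ≈ 73349.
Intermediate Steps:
-283*((-172/(-199) - 88/84) - 259) = -283*((-172*(-1/199) - 88*1/84) - 259) = -283*((172/199 - 22/21) - 259) = -283*(-766/4179 - 259) = -283*(-1083127/4179) = 306524941/4179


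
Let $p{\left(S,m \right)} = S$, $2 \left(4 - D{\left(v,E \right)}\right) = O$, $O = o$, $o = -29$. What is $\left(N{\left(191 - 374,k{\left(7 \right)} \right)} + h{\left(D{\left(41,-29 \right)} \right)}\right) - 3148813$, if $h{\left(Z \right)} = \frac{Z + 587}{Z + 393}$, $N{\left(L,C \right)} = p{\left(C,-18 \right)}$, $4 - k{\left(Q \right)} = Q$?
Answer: $- \frac{2591474357}{823} \approx -3.1488 \cdot 10^{6}$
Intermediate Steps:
$O = -29$
$D{\left(v,E \right)} = \frac{37}{2}$ ($D{\left(v,E \right)} = 4 - - \frac{29}{2} = 4 + \frac{29}{2} = \frac{37}{2}$)
$k{\left(Q \right)} = 4 - Q$
$N{\left(L,C \right)} = C$
$h{\left(Z \right)} = \frac{587 + Z}{393 + Z}$
$\left(N{\left(191 - 374,k{\left(7 \right)} \right)} + h{\left(D{\left(41,-29 \right)} \right)}\right) - 3148813 = \left(\left(4 - 7\right) + \frac{587 + \frac{37}{2}}{393 + \frac{37}{2}}\right) - 3148813 = \left(\left(4 - 7\right) + \frac{1}{\frac{823}{2}} \cdot \frac{1211}{2}\right) - 3148813 = \left(-3 + \frac{2}{823} \cdot \frac{1211}{2}\right) - 3148813 = \left(-3 + \frac{1211}{823}\right) - 3148813 = - \frac{1258}{823} - 3148813 = - \frac{2591474357}{823}$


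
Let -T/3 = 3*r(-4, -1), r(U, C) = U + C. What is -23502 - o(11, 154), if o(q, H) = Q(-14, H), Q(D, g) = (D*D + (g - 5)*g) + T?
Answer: -46689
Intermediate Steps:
r(U, C) = C + U
T = 45 (T = -9*(-1 - 4) = -9*(-5) = -3*(-15) = 45)
Q(D, g) = 45 + D**2 + g*(-5 + g) (Q(D, g) = (D*D + (g - 5)*g) + 45 = (D**2 + (-5 + g)*g) + 45 = (D**2 + g*(-5 + g)) + 45 = 45 + D**2 + g*(-5 + g))
o(q, H) = 241 + H**2 - 5*H (o(q, H) = 45 + (-14)**2 + H**2 - 5*H = 45 + 196 + H**2 - 5*H = 241 + H**2 - 5*H)
-23502 - o(11, 154) = -23502 - (241 + 154**2 - 5*154) = -23502 - (241 + 23716 - 770) = -23502 - 1*23187 = -23502 - 23187 = -46689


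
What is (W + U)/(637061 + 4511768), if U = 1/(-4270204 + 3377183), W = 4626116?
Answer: 590174105205/656858917487 ≈ 0.89848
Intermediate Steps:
U = -1/893021 (U = 1/(-893021) = -1/893021 ≈ -1.1198e-6)
(W + U)/(637061 + 4511768) = (4626116 - 1/893021)/(637061 + 4511768) = (4131218736435/893021)/5148829 = (4131218736435/893021)*(1/5148829) = 590174105205/656858917487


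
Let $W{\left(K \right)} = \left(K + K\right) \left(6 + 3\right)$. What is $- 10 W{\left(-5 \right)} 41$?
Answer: $36900$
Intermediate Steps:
$W{\left(K \right)} = 18 K$ ($W{\left(K \right)} = 2 K 9 = 18 K$)
$- 10 W{\left(-5 \right)} 41 = - 10 \cdot 18 \left(-5\right) 41 = \left(-10\right) \left(-90\right) 41 = 900 \cdot 41 = 36900$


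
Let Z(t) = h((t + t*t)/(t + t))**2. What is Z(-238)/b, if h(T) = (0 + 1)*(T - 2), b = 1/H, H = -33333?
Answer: -1936013973/4 ≈ -4.8400e+8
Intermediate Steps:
b = -1/33333 (b = 1/(-33333) = -1/33333 ≈ -3.0000e-5)
h(T) = -2 + T (h(T) = 1*(-2 + T) = -2 + T)
Z(t) = (-2 + (t + t**2)/(2*t))**2 (Z(t) = (-2 + (t + t*t)/(t + t))**2 = (-2 + (t + t**2)/((2*t)))**2 = (-2 + (t + t**2)*(1/(2*t)))**2 = (-2 + (t + t**2)/(2*t))**2)
Z(-238)/b = ((-3 - 238)**2/4)/(-1/33333) = ((1/4)*(-241)**2)*(-33333) = ((1/4)*58081)*(-33333) = (58081/4)*(-33333) = -1936013973/4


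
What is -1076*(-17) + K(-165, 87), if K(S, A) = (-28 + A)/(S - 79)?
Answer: 4463189/244 ≈ 18292.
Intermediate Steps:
K(S, A) = (-28 + A)/(-79 + S)
-1076*(-17) + K(-165, 87) = -1076*(-17) + (-28 + 87)/(-79 - 165) = 18292 + 59/(-244) = 18292 - 1/244*59 = 18292 - 59/244 = 4463189/244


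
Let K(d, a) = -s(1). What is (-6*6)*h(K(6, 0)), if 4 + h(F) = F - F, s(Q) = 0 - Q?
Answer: 144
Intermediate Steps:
s(Q) = -Q
K(d, a) = 1 (K(d, a) = -(-1) = -1*(-1) = 1)
h(F) = -4 (h(F) = -4 + (F - F) = -4 + 0 = -4)
(-6*6)*h(K(6, 0)) = -6*6*(-4) = -36*(-4) = 144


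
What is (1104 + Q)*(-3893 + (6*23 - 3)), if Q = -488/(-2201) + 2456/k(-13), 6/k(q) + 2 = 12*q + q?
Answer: 569828561432/2201 ≈ 2.5890e+8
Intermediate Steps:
k(q) = 6/(-2 + 13*q) (k(q) = 6/(-2 + (12*q + q)) = 6/(-2 + 13*q))
Q = -154060708/2201 (Q = -488/(-2201) + 2456/((6/(-2 + 13*(-13)))) = -488*(-1/2201) + 2456/((6/(-2 - 169))) = 488/2201 + 2456/((6/(-171))) = 488/2201 + 2456/((6*(-1/171))) = 488/2201 + 2456/(-2/57) = 488/2201 + 2456*(-57/2) = 488/2201 - 69996 = -154060708/2201 ≈ -69996.)
(1104 + Q)*(-3893 + (6*23 - 3)) = (1104 - 154060708/2201)*(-3893 + (6*23 - 3)) = -151630804*(-3893 + (138 - 3))/2201 = -151630804*(-3893 + 135)/2201 = -151630804/2201*(-3758) = 569828561432/2201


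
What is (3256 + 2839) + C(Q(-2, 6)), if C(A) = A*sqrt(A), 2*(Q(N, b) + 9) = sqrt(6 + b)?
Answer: 6095 - I*(9 - sqrt(3))**(3/2) ≈ 6095.0 - 19.594*I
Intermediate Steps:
Q(N, b) = -9 + sqrt(6 + b)/2
C(A) = A**(3/2)
(3256 + 2839) + C(Q(-2, 6)) = (3256 + 2839) + (-9 + sqrt(6 + 6)/2)**(3/2) = 6095 + (-9 + sqrt(12)/2)**(3/2) = 6095 + (-9 + (2*sqrt(3))/2)**(3/2) = 6095 + (-9 + sqrt(3))**(3/2)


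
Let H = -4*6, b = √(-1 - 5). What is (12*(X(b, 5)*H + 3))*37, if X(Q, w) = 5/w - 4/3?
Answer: 4884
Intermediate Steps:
b = I*√6 (b = √(-6) = I*√6 ≈ 2.4495*I)
X(Q, w) = -4/3 + 5/w (X(Q, w) = 5/w - 4*⅓ = 5/w - 4/3 = -4/3 + 5/w)
H = -24
(12*(X(b, 5)*H + 3))*37 = (12*((-4/3 + 5/5)*(-24) + 3))*37 = (12*((-4/3 + 5*(⅕))*(-24) + 3))*37 = (12*((-4/3 + 1)*(-24) + 3))*37 = (12*(-⅓*(-24) + 3))*37 = (12*(8 + 3))*37 = (12*11)*37 = 132*37 = 4884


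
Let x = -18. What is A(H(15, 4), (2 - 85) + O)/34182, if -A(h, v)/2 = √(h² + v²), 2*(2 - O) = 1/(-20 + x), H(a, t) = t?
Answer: -√37976441/1298916 ≈ -0.0047443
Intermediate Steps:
O = 153/76 (O = 2 - 1/(2*(-20 - 18)) = 2 - ½/(-38) = 2 - ½*(-1/38) = 2 + 1/76 = 153/76 ≈ 2.0132)
A(h, v) = -2*√(h² + v²)
A(H(15, 4), (2 - 85) + O)/34182 = -2*√(4² + ((2 - 85) + 153/76)²)/34182 = -2*√(16 + (-83 + 153/76)²)*(1/34182) = -2*√(16 + (-6155/76)²)*(1/34182) = -2*√(16 + 37884025/5776)*(1/34182) = -√37976441/38*(1/34182) = -√37976441/1298916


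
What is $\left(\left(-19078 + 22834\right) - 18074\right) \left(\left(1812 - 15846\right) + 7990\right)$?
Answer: $86537992$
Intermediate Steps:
$\left(\left(-19078 + 22834\right) - 18074\right) \left(\left(1812 - 15846\right) + 7990\right) = \left(3756 - 18074\right) \left(\left(1812 - 15846\right) + 7990\right) = - 14318 \left(-14034 + 7990\right) = \left(-14318\right) \left(-6044\right) = 86537992$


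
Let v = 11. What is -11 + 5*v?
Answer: 44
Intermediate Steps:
-11 + 5*v = -11 + 5*11 = -11 + 55 = 44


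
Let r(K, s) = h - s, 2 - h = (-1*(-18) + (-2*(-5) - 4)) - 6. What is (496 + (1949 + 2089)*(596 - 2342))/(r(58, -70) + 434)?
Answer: -1762463/122 ≈ -14446.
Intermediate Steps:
h = -16 (h = 2 - ((-1*(-18) + (-2*(-5) - 4)) - 6) = 2 - ((18 + (10 - 4)) - 6) = 2 - ((18 + 6) - 6) = 2 - (24 - 6) = 2 - 1*18 = 2 - 18 = -16)
r(K, s) = -16 - s
(496 + (1949 + 2089)*(596 - 2342))/(r(58, -70) + 434) = (496 + (1949 + 2089)*(596 - 2342))/((-16 - 1*(-70)) + 434) = (496 + 4038*(-1746))/((-16 + 70) + 434) = (496 - 7050348)/(54 + 434) = -7049852/488 = -7049852*1/488 = -1762463/122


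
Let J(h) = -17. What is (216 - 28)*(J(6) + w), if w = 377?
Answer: 67680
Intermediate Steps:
(216 - 28)*(J(6) + w) = (216 - 28)*(-17 + 377) = 188*360 = 67680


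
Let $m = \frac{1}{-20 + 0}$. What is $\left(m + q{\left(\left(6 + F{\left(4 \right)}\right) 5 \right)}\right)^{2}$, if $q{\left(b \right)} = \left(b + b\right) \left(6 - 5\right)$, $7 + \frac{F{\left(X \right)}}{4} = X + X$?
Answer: $\frac{3996001}{400} \approx 9990.0$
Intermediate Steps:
$F{\left(X \right)} = -28 + 8 X$ ($F{\left(X \right)} = -28 + 4 \left(X + X\right) = -28 + 4 \cdot 2 X = -28 + 8 X$)
$q{\left(b \right)} = 2 b$ ($q{\left(b \right)} = 2 b 1 = 2 b$)
$m = - \frac{1}{20}$ ($m = \frac{1}{-20} = - \frac{1}{20} \approx -0.05$)
$\left(m + q{\left(\left(6 + F{\left(4 \right)}\right) 5 \right)}\right)^{2} = \left(- \frac{1}{20} + 2 \left(6 + \left(-28 + 8 \cdot 4\right)\right) 5\right)^{2} = \left(- \frac{1}{20} + 2 \left(6 + \left(-28 + 32\right)\right) 5\right)^{2} = \left(- \frac{1}{20} + 2 \left(6 + 4\right) 5\right)^{2} = \left(- \frac{1}{20} + 2 \cdot 10 \cdot 5\right)^{2} = \left(- \frac{1}{20} + 2 \cdot 50\right)^{2} = \left(- \frac{1}{20} + 100\right)^{2} = \left(\frac{1999}{20}\right)^{2} = \frac{3996001}{400}$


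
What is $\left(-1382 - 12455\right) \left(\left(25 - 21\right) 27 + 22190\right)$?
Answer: $-308537426$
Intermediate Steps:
$\left(-1382 - 12455\right) \left(\left(25 - 21\right) 27 + 22190\right) = - 13837 \left(4 \cdot 27 + 22190\right) = - 13837 \left(108 + 22190\right) = \left(-13837\right) 22298 = -308537426$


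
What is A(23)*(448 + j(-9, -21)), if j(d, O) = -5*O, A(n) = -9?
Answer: -4977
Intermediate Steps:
A(23)*(448 + j(-9, -21)) = -9*(448 - 5*(-21)) = -9*(448 + 105) = -9*553 = -4977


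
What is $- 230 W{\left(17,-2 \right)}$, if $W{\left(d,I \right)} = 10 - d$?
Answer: $1610$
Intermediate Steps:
$- 230 W{\left(17,-2 \right)} = - 230 \left(10 - 17\right) = \left(-230\right) \left(-7\right) = 1610$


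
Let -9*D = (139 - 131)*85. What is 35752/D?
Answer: -40221/85 ≈ -473.19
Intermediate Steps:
D = -680/9 (D = -(139 - 131)*85/9 = -8*85/9 = -⅑*680 = -680/9 ≈ -75.556)
35752/D = 35752/(-680/9) = 35752*(-9/680) = -40221/85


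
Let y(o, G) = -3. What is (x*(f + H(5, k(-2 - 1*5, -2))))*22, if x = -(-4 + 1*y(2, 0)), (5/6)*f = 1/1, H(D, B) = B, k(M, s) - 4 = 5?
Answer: 7854/5 ≈ 1570.8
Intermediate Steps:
k(M, s) = 9 (k(M, s) = 4 + 5 = 9)
f = 6/5 (f = (6/5)/1 = (6/5)*1 = 6/5 ≈ 1.2000)
x = 7 (x = -(-4 + 1*(-3)) = -(-4 - 3) = -1*(-7) = 7)
(x*(f + H(5, k(-2 - 1*5, -2))))*22 = (7*(6/5 + 9))*22 = (7*(51/5))*22 = (357/5)*22 = 7854/5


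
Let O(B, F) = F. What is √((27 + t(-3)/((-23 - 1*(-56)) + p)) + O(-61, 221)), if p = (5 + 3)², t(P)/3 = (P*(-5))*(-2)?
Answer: √2324702/97 ≈ 15.719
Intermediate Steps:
t(P) = 30*P (t(P) = 3*((P*(-5))*(-2)) = 3*(-5*P*(-2)) = 3*(10*P) = 30*P)
p = 64 (p = 8² = 64)
√((27 + t(-3)/((-23 - 1*(-56)) + p)) + O(-61, 221)) = √((27 + (30*(-3))/((-23 - 1*(-56)) + 64)) + 221) = √((27 - 90/((-23 + 56) + 64)) + 221) = √((27 - 90/(33 + 64)) + 221) = √((27 - 90/97) + 221) = √(2529/97 + 221) = √(23966/97) = √2324702/97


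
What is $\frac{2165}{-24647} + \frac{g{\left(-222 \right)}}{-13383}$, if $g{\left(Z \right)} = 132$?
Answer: $- \frac{10742533}{109950267} \approx -0.097704$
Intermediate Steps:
$\frac{2165}{-24647} + \frac{g{\left(-222 \right)}}{-13383} = \frac{2165}{-24647} + \frac{132}{-13383} = 2165 \left(- \frac{1}{24647}\right) + 132 \left(- \frac{1}{13383}\right) = - \frac{2165}{24647} - \frac{44}{4461} = - \frac{10742533}{109950267}$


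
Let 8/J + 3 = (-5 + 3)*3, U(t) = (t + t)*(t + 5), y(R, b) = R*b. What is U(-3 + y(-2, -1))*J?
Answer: 64/9 ≈ 7.1111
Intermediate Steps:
U(t) = 2*t*(5 + t) (U(t) = (2*t)*(5 + t) = 2*t*(5 + t))
J = -8/9 (J = 8/(-3 + (-5 + 3)*3) = 8/(-3 - 2*3) = 8/(-3 - 6) = 8/(-9) = 8*(-1/9) = -8/9 ≈ -0.88889)
U(-3 + y(-2, -1))*J = (2*(-3 - 2*(-1))*(5 + (-3 - 2*(-1))))*(-8/9) = (2*(-3 + 2)*(5 + (-3 + 2)))*(-8/9) = (2*(-1)*(5 - 1))*(-8/9) = (2*(-1)*4)*(-8/9) = -8*(-8/9) = 64/9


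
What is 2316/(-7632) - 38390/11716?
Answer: -6669307/1862844 ≈ -3.5802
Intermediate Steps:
2316/(-7632) - 38390/11716 = 2316*(-1/7632) - 38390*1/11716 = -193/636 - 19195/5858 = -6669307/1862844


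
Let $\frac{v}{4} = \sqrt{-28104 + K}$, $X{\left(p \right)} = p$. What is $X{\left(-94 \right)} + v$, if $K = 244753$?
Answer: $-94 + 4 \sqrt{216649} \approx 1767.8$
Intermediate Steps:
$v = 4 \sqrt{216649}$ ($v = 4 \sqrt{-28104 + 244753} = 4 \sqrt{216649} \approx 1861.8$)
$X{\left(-94 \right)} + v = -94 + 4 \sqrt{216649}$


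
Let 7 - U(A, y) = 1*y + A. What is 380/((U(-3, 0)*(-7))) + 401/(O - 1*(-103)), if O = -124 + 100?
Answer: -195/553 ≈ -0.35262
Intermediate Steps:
U(A, y) = 7 - A - y (U(A, y) = 7 - (1*y + A) = 7 - (y + A) = 7 - (A + y) = 7 + (-A - y) = 7 - A - y)
O = -24
380/((U(-3, 0)*(-7))) + 401/(O - 1*(-103)) = 380/(((7 - 1*(-3) - 1*0)*(-7))) + 401/(-24 - 1*(-103)) = 380/(((7 + 3 + 0)*(-7))) + 401/(-24 + 103) = 380/((10*(-7))) + 401/79 = 380/(-70) + 401*(1/79) = 380*(-1/70) + 401/79 = -38/7 + 401/79 = -195/553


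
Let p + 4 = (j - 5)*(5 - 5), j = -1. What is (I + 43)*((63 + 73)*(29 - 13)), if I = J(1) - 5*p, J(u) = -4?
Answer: 128384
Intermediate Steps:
p = -4 (p = -4 + (-1 - 5)*(5 - 5) = -4 - 6*0 = -4 + 0 = -4)
I = 16 (I = -4 - 5*(-4) = -4 + 20 = 16)
(I + 43)*((63 + 73)*(29 - 13)) = (16 + 43)*((63 + 73)*(29 - 13)) = 59*(136*16) = 59*2176 = 128384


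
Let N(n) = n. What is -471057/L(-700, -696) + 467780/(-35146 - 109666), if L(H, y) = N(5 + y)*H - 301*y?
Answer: -98119482791/25095774788 ≈ -3.9098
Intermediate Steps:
L(H, y) = -301*y + H*(5 + y) (L(H, y) = (5 + y)*H - 301*y = H*(5 + y) - 301*y = -301*y + H*(5 + y))
-471057/L(-700, -696) + 467780/(-35146 - 109666) = -471057/(-301*(-696) - 700*(5 - 696)) + 467780/(-35146 - 109666) = -471057/(209496 - 700*(-691)) + 467780/(-144812) = -471057/(209496 + 483700) + 467780*(-1/144812) = -471057/693196 - 116945/36203 = -98119482791/25095774788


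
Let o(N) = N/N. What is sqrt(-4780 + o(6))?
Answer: 9*I*sqrt(59) ≈ 69.13*I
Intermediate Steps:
o(N) = 1
sqrt(-4780 + o(6)) = sqrt(-4780 + 1) = sqrt(-4779) = 9*I*sqrt(59)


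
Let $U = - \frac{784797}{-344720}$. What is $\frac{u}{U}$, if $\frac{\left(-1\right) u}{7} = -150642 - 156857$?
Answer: $\frac{742007386960}{784797} \approx 9.4548 \cdot 10^{5}$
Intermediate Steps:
$U = \frac{784797}{344720}$ ($U = \left(-784797\right) \left(- \frac{1}{344720}\right) = \frac{784797}{344720} \approx 2.2766$)
$u = 2152493$ ($u = - 7 \left(-150642 - 156857\right) = \left(-7\right) \left(-307499\right) = 2152493$)
$\frac{u}{U} = \frac{2152493}{\frac{784797}{344720}} = 2152493 \cdot \frac{344720}{784797} = \frac{742007386960}{784797}$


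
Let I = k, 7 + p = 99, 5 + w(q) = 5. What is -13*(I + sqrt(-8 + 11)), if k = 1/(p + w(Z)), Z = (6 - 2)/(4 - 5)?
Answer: -13/92 - 13*sqrt(3) ≈ -22.658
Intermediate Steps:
Z = -4 (Z = 4/(-1) = 4*(-1) = -4)
w(q) = 0 (w(q) = -5 + 5 = 0)
p = 92 (p = -7 + 99 = 92)
k = 1/92 (k = 1/(92 + 0) = 1/92 ≈ 0.010870)
I = 1/92 ≈ 0.010870
-13*(I + sqrt(-8 + 11)) = -13*(1/92 + sqrt(-8 + 11)) = -13*(1/92 + sqrt(3)) = -13/92 - 13*sqrt(3)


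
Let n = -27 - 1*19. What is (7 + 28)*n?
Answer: -1610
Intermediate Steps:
n = -46 (n = -27 - 19 = -46)
(7 + 28)*n = (7 + 28)*(-46) = 35*(-46) = -1610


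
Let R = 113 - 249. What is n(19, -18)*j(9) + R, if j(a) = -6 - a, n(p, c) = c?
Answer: 134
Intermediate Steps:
R = -136
n(19, -18)*j(9) + R = -18*(-6 - 1*9) - 136 = -18*(-6 - 9) - 136 = -18*(-15) - 136 = 270 - 136 = 134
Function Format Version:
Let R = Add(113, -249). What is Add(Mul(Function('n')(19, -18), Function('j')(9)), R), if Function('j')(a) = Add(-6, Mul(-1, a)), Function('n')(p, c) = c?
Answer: 134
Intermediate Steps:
R = -136
Add(Mul(Function('n')(19, -18), Function('j')(9)), R) = Add(Mul(-18, Add(-6, Mul(-1, 9))), -136) = Add(Mul(-18, Add(-6, -9)), -136) = Add(Mul(-18, -15), -136) = Add(270, -136) = 134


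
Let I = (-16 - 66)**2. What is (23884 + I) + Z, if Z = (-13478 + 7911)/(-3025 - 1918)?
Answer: 151300911/4943 ≈ 30609.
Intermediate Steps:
I = 6724 (I = (-82)**2 = 6724)
Z = 5567/4943 (Z = -5567/(-4943) = -5567*(-1/4943) = 5567/4943 ≈ 1.1262)
(23884 + I) + Z = (23884 + 6724) + 5567/4943 = 30608 + 5567/4943 = 151300911/4943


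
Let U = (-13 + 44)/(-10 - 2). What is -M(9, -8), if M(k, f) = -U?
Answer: -31/12 ≈ -2.5833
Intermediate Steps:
U = -31/12 (U = 31/(-12) = 31*(-1/12) = -31/12 ≈ -2.5833)
M(k, f) = 31/12 (M(k, f) = -1*(-31/12) = 31/12)
-M(9, -8) = -1*31/12 = -31/12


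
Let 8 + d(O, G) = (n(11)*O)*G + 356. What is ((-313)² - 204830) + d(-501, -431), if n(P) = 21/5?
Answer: 4001986/5 ≈ 8.0040e+5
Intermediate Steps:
n(P) = 21/5 (n(P) = 21*(⅕) = 21/5)
d(O, G) = 348 + 21*G*O/5 (d(O, G) = -8 + ((21*O/5)*G + 356) = -8 + (21*G*O/5 + 356) = -8 + (356 + 21*G*O/5) = 348 + 21*G*O/5)
((-313)² - 204830) + d(-501, -431) = ((-313)² - 204830) + (348 + (21/5)*(-431)*(-501)) = (97969 - 204830) + (348 + 4534551/5) = -106861 + 4536291/5 = 4001986/5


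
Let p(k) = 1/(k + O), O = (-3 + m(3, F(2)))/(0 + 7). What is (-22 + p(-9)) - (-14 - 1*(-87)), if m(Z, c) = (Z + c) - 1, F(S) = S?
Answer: -5897/62 ≈ -95.113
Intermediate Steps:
m(Z, c) = -1 + Z + c
O = 1/7 (O = (-3 + (-1 + 3 + 2))/(0 + 7) = (-3 + 4)/7 = 1*(1/7) = 1/7 ≈ 0.14286)
p(k) = 1/(1/7 + k) (p(k) = 1/(k + 1/7) = 1/(1/7 + k))
(-22 + p(-9)) - (-14 - 1*(-87)) = (-22 + 7/(1 + 7*(-9))) - (-14 - 1*(-87)) = (-22 + 7/(1 - 63)) - (-14 + 87) = (-22 + 7/(-62)) - 1*73 = (-22 + 7*(-1/62)) - 73 = (-22 - 7/62) - 73 = -1371/62 - 73 = -5897/62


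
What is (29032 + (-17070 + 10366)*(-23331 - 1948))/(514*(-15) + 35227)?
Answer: 169499448/27517 ≈ 6159.8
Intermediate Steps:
(29032 + (-17070 + 10366)*(-23331 - 1948))/(514*(-15) + 35227) = (29032 - 6704*(-25279))/(-7710 + 35227) = (29032 + 169470416)/27517 = 169499448*(1/27517) = 169499448/27517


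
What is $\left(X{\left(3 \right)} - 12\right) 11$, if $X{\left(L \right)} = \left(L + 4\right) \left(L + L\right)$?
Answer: $330$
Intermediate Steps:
$X{\left(L \right)} = 2 L \left(4 + L\right)$ ($X{\left(L \right)} = \left(4 + L\right) 2 L = 2 L \left(4 + L\right)$)
$\left(X{\left(3 \right)} - 12\right) 11 = \left(2 \cdot 3 \left(4 + 3\right) - 12\right) 11 = \left(2 \cdot 3 \cdot 7 - 12\right) 11 = \left(42 - 12\right) 11 = 30 \cdot 11 = 330$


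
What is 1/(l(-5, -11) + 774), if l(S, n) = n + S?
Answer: 1/758 ≈ 0.0013193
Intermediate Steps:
l(S, n) = S + n
1/(l(-5, -11) + 774) = 1/((-5 - 11) + 774) = 1/(-16 + 774) = 1/758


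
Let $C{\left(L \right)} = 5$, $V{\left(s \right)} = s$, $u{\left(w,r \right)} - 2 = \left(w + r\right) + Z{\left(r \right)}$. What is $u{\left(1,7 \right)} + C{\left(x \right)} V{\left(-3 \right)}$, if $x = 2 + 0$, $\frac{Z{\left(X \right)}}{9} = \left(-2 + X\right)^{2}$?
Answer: $220$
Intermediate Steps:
$Z{\left(X \right)} = 9 \left(-2 + X\right)^{2}$
$u{\left(w,r \right)} = 2 + r + w + 9 \left(-2 + r\right)^{2}$ ($u{\left(w,r \right)} = 2 + \left(\left(w + r\right) + 9 \left(-2 + r\right)^{2}\right) = 2 + \left(\left(r + w\right) + 9 \left(-2 + r\right)^{2}\right) = 2 + \left(r + w + 9 \left(-2 + r\right)^{2}\right) = 2 + r + w + 9 \left(-2 + r\right)^{2}$)
$x = 2$
$u{\left(1,7 \right)} + C{\left(x \right)} V{\left(-3 \right)} = \left(2 + 7 + 1 + 9 \left(-2 + 7\right)^{2}\right) + 5 \left(-3\right) = \left(2 + 7 + 1 + 9 \cdot 5^{2}\right) - 15 = \left(2 + 7 + 1 + 9 \cdot 25\right) - 15 = \left(2 + 7 + 1 + 225\right) - 15 = 235 - 15 = 220$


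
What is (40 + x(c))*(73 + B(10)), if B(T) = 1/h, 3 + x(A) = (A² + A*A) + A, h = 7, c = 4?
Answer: 37376/7 ≈ 5339.4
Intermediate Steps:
x(A) = -3 + A + 2*A² (x(A) = -3 + ((A² + A*A) + A) = -3 + ((A² + A²) + A) = -3 + (2*A² + A) = -3 + (A + 2*A²) = -3 + A + 2*A²)
B(T) = ⅐ (B(T) = 1/7 = ⅐)
(40 + x(c))*(73 + B(10)) = (40 + (-3 + 4 + 2*4²))*(73 + ⅐) = (40 + (-3 + 4 + 2*16))*(512/7) = (40 + (-3 + 4 + 32))*(512/7) = (40 + 33)*(512/7) = 73*(512/7) = 37376/7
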